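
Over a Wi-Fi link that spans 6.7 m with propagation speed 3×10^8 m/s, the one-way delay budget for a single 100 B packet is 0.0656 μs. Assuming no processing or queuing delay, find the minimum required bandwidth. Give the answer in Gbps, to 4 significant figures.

L = 800 bits.
Propagation delay = 6.7 / 300000000 = 0.0223333 μs.
Transmission budget = 0.0656 − 0.0223333 = 0.0432667 μs.
R ≥ L / t_tx = 800 bits / 4.32667e-08 s = 18.49 Gbps.

18.49 Gbps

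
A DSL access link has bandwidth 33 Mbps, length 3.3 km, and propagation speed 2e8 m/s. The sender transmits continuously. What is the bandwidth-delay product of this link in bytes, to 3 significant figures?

68.1 bytes

Propagation delay = 3300 / 200000000 = 1.65e-05 s.
BDP = R × t_prop = 33000000 × 1.65e-05 = 544.5 bits.
In bytes: 544.5/8 = 68.1 bytes.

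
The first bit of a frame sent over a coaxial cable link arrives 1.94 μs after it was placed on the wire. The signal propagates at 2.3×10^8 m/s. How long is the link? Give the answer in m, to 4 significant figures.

d = s × t_prop = 2.3e+08 × 1.94e-06 = 446.2 m.

446.2 m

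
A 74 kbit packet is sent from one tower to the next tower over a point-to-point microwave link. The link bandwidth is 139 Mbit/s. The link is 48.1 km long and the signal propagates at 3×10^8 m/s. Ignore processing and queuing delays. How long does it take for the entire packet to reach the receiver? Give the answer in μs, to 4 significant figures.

692.7 μs

L = 74000 bits.
Transmission delay = L/R = 74000 / 139000000 = 532.374 μs.
Propagation delay = d/s = 48100 m / 300000000 m/s = 160.333 μs.
Total = 692.7 μs.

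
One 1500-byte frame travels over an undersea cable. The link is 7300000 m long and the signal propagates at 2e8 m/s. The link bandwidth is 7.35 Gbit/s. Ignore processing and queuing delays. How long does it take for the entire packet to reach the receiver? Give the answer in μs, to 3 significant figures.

L = 1500 × 8 = 12000 bits.
Transmission delay = L/R = 12000 / 7350000000 = 1.63265 μs.
Propagation delay = d/s = 7300000 m / 200000000 m/s = 36500 μs.
Total = 36500 μs.

36500 μs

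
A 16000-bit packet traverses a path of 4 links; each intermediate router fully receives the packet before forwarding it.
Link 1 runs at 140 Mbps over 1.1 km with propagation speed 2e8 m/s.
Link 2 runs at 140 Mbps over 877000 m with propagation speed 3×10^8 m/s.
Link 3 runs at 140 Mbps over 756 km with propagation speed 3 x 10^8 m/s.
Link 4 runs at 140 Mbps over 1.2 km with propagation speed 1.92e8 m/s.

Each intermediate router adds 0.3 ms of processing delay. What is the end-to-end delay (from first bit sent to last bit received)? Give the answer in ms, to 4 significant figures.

Transmission delay per hop = L/R = 16000/140000000 = 0.114286 ms; 4 hops → 0.457143 ms.
Propagation delays (d/s per hop): 0.0055, 2.92333, 2.52, 0.00625 ms; sum = 5.45508 ms.
Processing at 3 router(s): 3 × 0.3 ms = 0.9 ms.
End-to-end = 6.812 ms.

6.812 ms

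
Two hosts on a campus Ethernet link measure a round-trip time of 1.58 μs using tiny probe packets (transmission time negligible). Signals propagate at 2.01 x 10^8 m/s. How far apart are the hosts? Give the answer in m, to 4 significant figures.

158.8 m

One-way propagation = RTT/2 = 0.79 μs.
d = s × t = 2.01e+08 × 7.9e-07 = 158.8 m.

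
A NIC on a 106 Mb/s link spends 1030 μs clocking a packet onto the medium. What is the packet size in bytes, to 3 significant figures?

13600 bytes

L = R × t_tx = 106000000 b/s × 0.00103 s = 109180 bits.
In bytes: 109180 / 8 = 13600 bytes.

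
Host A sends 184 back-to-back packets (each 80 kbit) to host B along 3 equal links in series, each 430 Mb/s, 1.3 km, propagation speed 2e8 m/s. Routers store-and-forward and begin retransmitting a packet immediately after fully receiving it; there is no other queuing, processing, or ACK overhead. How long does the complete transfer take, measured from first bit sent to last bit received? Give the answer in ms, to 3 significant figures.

Per-hop transmission t_tx = L/R = 80000/430000000 = 0.186047 ms.
Per-hop propagation t_prop = 1300/200000000 = 0.0065 ms.
Pipeline fill: first packet needs 3·t_tx to clear all hops; remaining 183 packets each add one t_tx.
Total = (3+184-1)·t_tx + 3·t_prop = 186·0.186047 + 3·0.0065 = 34.6 ms.

34.6 ms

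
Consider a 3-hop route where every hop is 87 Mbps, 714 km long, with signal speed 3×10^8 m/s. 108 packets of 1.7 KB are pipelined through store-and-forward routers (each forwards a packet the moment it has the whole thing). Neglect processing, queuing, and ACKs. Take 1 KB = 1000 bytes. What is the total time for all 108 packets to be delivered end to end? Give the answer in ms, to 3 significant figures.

24.3 ms

Per-hop transmission t_tx = L/R = 13600/87000000 = 0.156322 ms.
Per-hop propagation t_prop = 714000/300000000 = 2.38 ms.
Pipeline fill: first packet needs 3·t_tx to clear all hops; remaining 107 packets each add one t_tx.
Total = (3+108-1)·t_tx + 3·t_prop = 110·0.156322 + 3·2.38 = 24.3 ms.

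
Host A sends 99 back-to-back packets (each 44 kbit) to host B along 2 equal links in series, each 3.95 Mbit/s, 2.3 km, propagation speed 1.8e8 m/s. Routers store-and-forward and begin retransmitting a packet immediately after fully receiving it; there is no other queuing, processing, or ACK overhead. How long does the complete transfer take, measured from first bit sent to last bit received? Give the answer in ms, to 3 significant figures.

Per-hop transmission t_tx = L/R = 44000/3950000 = 11.1392 ms.
Per-hop propagation t_prop = 2300/180000000 = 0.0127778 ms.
Pipeline fill: first packet needs 2·t_tx to clear all hops; remaining 98 packets each add one t_tx.
Total = (2+99-1)·t_tx + 2·t_prop = 100·11.1392 + 2·0.0127778 = 1110 ms.

1110 ms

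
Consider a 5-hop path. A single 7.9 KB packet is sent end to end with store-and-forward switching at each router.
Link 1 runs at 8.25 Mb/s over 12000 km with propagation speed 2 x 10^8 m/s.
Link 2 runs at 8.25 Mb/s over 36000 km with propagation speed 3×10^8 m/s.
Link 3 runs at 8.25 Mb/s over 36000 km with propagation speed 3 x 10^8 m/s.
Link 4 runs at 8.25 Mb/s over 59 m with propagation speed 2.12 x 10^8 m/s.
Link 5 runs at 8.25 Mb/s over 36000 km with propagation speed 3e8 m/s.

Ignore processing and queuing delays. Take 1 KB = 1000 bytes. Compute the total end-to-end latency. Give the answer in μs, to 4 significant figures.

458300 μs

L = 63200 bits.
Transmission delay per hop = L/R = 63200/8250000 = 7660.61 μs; 5 hops → 38303 μs.
Propagation delays (d/s per hop): 60000, 120000, 120000, 0.278302, 120000 μs; sum = 420000 μs.
End-to-end = 458300 μs.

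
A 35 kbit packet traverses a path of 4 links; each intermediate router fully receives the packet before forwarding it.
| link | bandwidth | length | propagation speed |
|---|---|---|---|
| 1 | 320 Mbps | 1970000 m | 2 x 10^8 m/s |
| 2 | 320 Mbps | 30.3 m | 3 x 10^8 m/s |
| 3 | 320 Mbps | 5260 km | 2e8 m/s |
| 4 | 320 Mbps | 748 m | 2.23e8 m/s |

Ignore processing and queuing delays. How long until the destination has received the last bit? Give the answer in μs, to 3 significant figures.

36600 μs

L = 35000 bits.
Transmission delay per hop = L/R = 35000/320000000 = 109.375 μs; 4 hops → 437.5 μs.
Propagation delays (d/s per hop): 9850, 0.101, 26300, 3.35426 μs; sum = 36153.5 μs.
End-to-end = 36600 μs.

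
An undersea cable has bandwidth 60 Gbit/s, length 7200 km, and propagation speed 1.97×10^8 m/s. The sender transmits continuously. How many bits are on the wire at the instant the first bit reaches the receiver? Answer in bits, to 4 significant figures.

2193000000 bits

Propagation delay = 7200000 / 197000000 = 0.0365482 s.
BDP = R × t_prop = 60000000000 × 0.0365482 = 2192890000 bits.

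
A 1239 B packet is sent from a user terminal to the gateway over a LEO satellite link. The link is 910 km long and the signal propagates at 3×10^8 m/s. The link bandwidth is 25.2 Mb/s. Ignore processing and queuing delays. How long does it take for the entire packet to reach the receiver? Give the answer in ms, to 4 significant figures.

3.427 ms

L = 1239 × 8 = 9912 bits.
Transmission delay = L/R = 9912 / 25200000 = 0.393333 ms.
Propagation delay = d/s = 910000 m / 300000000 m/s = 3.03333 ms.
Total = 3.427 ms.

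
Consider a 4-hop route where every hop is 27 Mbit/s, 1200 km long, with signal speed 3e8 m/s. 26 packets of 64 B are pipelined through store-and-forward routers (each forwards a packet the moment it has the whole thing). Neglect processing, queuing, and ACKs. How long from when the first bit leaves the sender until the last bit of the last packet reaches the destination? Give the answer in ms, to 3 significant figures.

Per-hop transmission t_tx = L/R = 512/27000000 = 0.018963 ms.
Per-hop propagation t_prop = 1200000/300000000 = 4 ms.
Pipeline fill: first packet needs 4·t_tx to clear all hops; remaining 25 packets each add one t_tx.
Total = (4+26-1)·t_tx + 4·t_prop = 29·0.018963 + 4·4 = 16.5 ms.

16.5 ms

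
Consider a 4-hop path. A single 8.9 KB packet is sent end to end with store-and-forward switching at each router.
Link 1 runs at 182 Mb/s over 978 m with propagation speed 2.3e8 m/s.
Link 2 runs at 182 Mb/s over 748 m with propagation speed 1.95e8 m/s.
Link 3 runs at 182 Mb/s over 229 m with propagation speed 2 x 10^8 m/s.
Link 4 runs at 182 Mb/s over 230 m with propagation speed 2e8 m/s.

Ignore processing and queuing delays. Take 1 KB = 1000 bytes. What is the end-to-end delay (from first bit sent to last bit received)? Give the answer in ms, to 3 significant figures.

1.58 ms

L = 71200 bits.
Transmission delay per hop = L/R = 71200/182000000 = 0.391209 ms; 4 hops → 1.56484 ms.
Propagation delays (d/s per hop): 0.00425217, 0.0038359, 0.001145, 0.00115 ms; sum = 0.0103831 ms.
End-to-end = 1.58 ms.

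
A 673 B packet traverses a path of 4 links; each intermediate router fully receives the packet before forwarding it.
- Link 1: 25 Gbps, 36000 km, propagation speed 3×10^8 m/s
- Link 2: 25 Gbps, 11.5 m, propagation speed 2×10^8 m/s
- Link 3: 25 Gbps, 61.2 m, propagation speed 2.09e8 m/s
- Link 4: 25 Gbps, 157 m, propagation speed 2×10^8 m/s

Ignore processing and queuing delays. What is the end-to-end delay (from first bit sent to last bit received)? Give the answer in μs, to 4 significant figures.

L = 673 × 8 = 5384 bits.
Transmission delay per hop = L/R = 5384/25000000000 = 0.21536 μs; 4 hops → 0.86144 μs.
Propagation delays (d/s per hop): 120000, 0.0575, 0.292823, 0.785 μs; sum = 120001 μs.
End-to-end = 120000 μs.

120000 μs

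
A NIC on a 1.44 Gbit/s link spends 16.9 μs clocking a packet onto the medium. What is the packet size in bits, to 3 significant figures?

24300 bits

L = R × t_tx = 1440000000 b/s × 1.69e-05 s = 24336 bits.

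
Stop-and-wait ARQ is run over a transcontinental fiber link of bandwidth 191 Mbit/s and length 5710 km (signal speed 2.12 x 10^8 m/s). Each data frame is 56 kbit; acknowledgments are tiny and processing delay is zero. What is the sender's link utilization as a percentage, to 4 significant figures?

0.5413 %

t_tx = L/R = 56000/191000000 = 0.000293194 s.
t_prop = 5710000/212000000 = 0.026934 s; RTT = 0.0538679 s.
Cycle = t_tx + RTT = 0.0541611 s.
Utilization = t_tx / cycle = 0.000293194/0.0541611 = 0.5413 %.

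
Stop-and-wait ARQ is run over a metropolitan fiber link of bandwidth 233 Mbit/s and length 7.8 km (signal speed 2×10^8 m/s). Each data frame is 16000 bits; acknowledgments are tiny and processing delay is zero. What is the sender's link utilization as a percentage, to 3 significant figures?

t_tx = L/R = 16000/233000000 = 6.86695e-05 s.
t_prop = 7800/200000000 = 3.9e-05 s; RTT = 7.8e-05 s.
Cycle = t_tx + RTT = 0.00014667 s.
Utilization = t_tx / cycle = 6.86695e-05/0.00014667 = 46.8 %.

46.8 %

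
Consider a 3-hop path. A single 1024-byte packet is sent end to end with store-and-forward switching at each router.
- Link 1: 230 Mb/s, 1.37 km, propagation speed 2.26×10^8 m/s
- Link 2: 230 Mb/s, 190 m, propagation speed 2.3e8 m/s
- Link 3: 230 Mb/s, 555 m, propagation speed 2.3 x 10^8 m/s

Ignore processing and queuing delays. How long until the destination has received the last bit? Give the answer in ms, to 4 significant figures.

L = 1024 × 8 = 8192 bits.
Transmission delay per hop = L/R = 8192/230000000 = 0.0356174 ms; 3 hops → 0.106852 ms.
Propagation delays (d/s per hop): 0.00606195, 0.000826087, 0.00241304 ms; sum = 0.00930108 ms.
End-to-end = 0.1162 ms.

0.1162 ms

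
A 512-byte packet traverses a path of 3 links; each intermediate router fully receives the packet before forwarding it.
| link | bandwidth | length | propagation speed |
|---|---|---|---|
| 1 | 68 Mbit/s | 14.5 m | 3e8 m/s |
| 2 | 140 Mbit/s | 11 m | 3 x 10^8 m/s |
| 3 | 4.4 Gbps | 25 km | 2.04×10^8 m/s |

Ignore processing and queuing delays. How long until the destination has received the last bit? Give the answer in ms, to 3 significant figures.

L = 512 × 8 = 4096 bits.
Transmission delays (L/R per hop): 0.0602353, 0.0292571, 0.000930909 ms; sum = 0.0904233 ms.
Propagation delays (d/s per hop): 4.83333e-05, 3.66667e-05, 0.122549 ms; sum = 0.122634 ms.
End-to-end = 0.213 ms.

0.213 ms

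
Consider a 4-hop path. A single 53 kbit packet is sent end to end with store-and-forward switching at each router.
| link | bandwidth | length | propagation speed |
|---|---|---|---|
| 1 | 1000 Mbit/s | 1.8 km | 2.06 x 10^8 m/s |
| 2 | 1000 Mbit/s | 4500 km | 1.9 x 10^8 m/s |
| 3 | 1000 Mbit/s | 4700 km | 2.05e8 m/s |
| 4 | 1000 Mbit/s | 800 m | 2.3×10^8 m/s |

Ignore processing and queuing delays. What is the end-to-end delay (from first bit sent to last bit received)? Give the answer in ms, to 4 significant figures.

L = 53000 bits.
Transmission delay per hop = L/R = 53000/1000000000 = 0.053 ms; 4 hops → 0.212 ms.
Propagation delays (d/s per hop): 0.00873786, 23.6842, 22.9268, 0.00347826 ms; sum = 46.6233 ms.
End-to-end = 46.84 ms.

46.84 ms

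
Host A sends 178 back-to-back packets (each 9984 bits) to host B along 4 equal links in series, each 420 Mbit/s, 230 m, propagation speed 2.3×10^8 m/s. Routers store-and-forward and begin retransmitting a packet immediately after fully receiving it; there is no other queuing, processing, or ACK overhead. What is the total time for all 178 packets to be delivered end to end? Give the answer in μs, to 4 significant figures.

4307 μs

Per-hop transmission t_tx = L/R = 9984/420000000 = 23.7714 μs.
Per-hop propagation t_prop = 230/2.3e+08 = 1 μs.
Pipeline fill: first packet needs 4·t_tx to clear all hops; remaining 177 packets each add one t_tx.
Total = (4+178-1)·t_tx + 4·t_prop = 181·23.7714 + 4·1 = 4307 μs.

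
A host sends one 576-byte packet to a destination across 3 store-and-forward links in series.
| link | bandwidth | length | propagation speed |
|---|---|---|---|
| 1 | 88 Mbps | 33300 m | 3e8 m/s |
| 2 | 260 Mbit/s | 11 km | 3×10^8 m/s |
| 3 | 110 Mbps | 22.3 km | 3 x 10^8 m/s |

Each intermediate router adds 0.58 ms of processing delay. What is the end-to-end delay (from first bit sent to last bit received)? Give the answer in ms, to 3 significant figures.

L = 576 × 8 = 4608 bits.
Transmission delays (L/R per hop): 0.0523636, 0.0177231, 0.0418909 ms; sum = 0.111978 ms.
Propagation delays (d/s per hop): 0.111, 0.0366667, 0.0743333 ms; sum = 0.222 ms.
Processing at 2 router(s): 2 × 0.58 ms = 1.16 ms.
End-to-end = 1.49 ms.

1.49 ms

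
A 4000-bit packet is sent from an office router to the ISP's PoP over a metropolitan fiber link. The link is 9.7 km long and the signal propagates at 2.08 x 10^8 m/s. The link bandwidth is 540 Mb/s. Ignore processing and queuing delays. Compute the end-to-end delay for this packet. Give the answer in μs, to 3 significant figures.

Transmission delay = L/R = 4000 / 540000000 = 7.40741 μs.
Propagation delay = d/s = 9700 m / 208000000 m/s = 46.6346 μs.
Total = 54.0 μs.

54.0 μs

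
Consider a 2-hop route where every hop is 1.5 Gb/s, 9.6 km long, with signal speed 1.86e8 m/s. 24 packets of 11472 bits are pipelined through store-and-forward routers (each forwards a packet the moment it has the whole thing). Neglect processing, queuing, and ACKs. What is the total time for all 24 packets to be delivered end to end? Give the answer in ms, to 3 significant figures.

0.294 ms

Per-hop transmission t_tx = L/R = 11472/1500000000 = 0.007648 ms.
Per-hop propagation t_prop = 9600/186000000 = 0.0516129 ms.
Pipeline fill: first packet needs 2·t_tx to clear all hops; remaining 23 packets each add one t_tx.
Total = (2+24-1)·t_tx + 2·t_prop = 25·0.007648 + 2·0.0516129 = 0.294 ms.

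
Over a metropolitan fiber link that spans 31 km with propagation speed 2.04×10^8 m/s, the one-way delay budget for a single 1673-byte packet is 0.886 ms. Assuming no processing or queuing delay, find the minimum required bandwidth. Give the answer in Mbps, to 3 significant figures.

18.2 Mbps

L = 13384 bits.
Propagation delay = 31000 / 204000000 = 0.151961 ms.
Transmission budget = 0.886 − 0.151961 = 0.734039 ms.
R ≥ L / t_tx = 13384 bits / 0.000734039 s = 18.2 Mbps.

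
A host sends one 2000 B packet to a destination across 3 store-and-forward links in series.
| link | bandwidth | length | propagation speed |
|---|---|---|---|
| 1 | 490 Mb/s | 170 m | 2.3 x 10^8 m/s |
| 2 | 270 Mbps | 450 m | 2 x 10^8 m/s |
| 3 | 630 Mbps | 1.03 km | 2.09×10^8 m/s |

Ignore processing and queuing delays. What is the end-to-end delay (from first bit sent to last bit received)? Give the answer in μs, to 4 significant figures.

125.2 μs

L = 2000 × 8 = 16000 bits.
Transmission delays (L/R per hop): 32.6531, 59.2593, 25.3968 μs; sum = 117.309 μs.
Propagation delays (d/s per hop): 0.73913, 2.25, 4.92823 μs; sum = 7.91736 μs.
End-to-end = 125.2 μs.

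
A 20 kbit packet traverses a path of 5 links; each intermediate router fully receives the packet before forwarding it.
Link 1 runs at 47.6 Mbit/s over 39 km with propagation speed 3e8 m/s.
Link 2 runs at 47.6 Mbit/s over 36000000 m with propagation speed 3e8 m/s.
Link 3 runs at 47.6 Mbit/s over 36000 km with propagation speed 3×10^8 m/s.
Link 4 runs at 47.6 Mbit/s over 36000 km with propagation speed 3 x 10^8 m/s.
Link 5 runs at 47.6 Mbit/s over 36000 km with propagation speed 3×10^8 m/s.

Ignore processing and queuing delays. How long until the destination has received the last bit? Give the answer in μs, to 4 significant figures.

482200 μs

L = 20000 bits.
Transmission delay per hop = L/R = 20000/47600000 = 420.168 μs; 5 hops → 2100.84 μs.
Propagation delays (d/s per hop): 130, 120000, 120000, 120000, 120000 μs; sum = 480130 μs.
End-to-end = 482200 μs.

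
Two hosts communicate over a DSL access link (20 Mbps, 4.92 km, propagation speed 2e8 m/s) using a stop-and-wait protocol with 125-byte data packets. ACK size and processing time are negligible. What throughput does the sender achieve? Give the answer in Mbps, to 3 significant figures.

t_tx = L/R = 1000/20000000 = 5e-05 s.
t_prop = 4920/200000000 = 2.46e-05 s; RTT = 4.92e-05 s.
Cycle = t_tx + RTT = 9.92e-05 s.
Throughput = L / cycle = 1000 / 9.92e-05 = 10.1 Mbps.

10.1 Mbps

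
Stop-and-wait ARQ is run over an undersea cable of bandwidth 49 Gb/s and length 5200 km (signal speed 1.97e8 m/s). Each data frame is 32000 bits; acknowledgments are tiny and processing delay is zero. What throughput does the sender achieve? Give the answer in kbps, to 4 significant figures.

t_tx = L/R = 32000/49000000000 = 6.53061e-07 s.
t_prop = 5200000/197000000 = 0.0263959 s; RTT = 0.0527919 s.
Cycle = t_tx + RTT = 0.0527925 s.
Throughput = L / cycle = 32000 / 0.0527925 = 606.1 kbps.

606.1 kbps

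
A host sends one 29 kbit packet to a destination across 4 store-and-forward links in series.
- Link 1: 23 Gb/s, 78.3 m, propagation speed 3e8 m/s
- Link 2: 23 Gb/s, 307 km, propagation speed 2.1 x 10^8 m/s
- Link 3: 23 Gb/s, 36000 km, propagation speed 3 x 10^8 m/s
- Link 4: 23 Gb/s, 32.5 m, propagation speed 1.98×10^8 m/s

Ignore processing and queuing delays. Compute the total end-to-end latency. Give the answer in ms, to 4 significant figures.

L = 29000 bits.
Transmission delay per hop = L/R = 29000/23000000000 = 0.00126087 ms; 4 hops → 0.00504348 ms.
Propagation delays (d/s per hop): 0.000261, 1.4619, 120, 0.000164141 ms; sum = 121.462 ms.
End-to-end = 121.5 ms.

121.5 ms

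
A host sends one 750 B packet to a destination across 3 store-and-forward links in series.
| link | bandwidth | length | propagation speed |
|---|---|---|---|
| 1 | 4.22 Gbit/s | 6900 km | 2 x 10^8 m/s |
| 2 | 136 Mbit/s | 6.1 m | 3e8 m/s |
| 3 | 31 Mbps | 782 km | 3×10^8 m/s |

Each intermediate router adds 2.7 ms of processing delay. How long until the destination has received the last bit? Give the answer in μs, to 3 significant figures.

L = 750 × 8 = 6000 bits.
Transmission delays (L/R per hop): 1.4218, 44.1176, 193.548 μs; sum = 239.088 μs.
Propagation delays (d/s per hop): 34500, 0.0203333, 2606.67 μs; sum = 37106.7 μs.
Processing at 2 router(s): 2 × 2.7 ms = 5400 μs.
End-to-end = 42700 μs.

42700 μs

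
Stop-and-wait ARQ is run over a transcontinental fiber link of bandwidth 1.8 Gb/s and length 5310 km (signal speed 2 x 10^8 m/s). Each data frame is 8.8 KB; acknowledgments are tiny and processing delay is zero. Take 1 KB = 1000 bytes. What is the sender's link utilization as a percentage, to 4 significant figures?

0.07360 %

t_tx = L/R = 70400/1800000000 = 3.91111e-05 s.
t_prop = 5310000/200000000 = 0.02655 s; RTT = 0.0531 s.
Cycle = t_tx + RTT = 0.0531391 s.
Utilization = t_tx / cycle = 3.91111e-05/0.0531391 = 0.07360 %.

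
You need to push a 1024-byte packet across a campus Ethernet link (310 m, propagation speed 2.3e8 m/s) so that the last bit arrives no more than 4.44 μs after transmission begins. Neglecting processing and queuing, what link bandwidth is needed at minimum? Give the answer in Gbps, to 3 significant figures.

2.65 Gbps

L = 8192 bits.
Propagation delay = 310 / 2.3e+08 = 1.34783 μs.
Transmission budget = 4.44 − 1.34783 = 3.09217 μs.
R ≥ L / t_tx = 8192 bits / 3.09217e-06 s = 2.65 Gbps.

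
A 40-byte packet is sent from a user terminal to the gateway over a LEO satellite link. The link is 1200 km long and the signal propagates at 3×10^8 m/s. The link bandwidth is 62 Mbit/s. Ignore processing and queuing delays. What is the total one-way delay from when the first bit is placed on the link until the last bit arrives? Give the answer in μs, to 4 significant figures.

4005 μs

L = 40 × 8 = 320 bits.
Transmission delay = L/R = 320 / 62000000 = 5.16129 μs.
Propagation delay = d/s = 1200000 m / 300000000 m/s = 4000 μs.
Total = 4005 μs.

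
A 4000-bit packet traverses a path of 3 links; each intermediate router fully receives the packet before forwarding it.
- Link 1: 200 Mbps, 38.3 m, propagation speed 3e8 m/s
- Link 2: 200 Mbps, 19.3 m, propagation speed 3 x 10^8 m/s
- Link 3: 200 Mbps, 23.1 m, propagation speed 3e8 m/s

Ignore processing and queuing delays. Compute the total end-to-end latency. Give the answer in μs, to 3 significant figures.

Transmission delay per hop = L/R = 4000/200000000 = 20 μs; 3 hops → 60 μs.
Propagation delays (d/s per hop): 0.127667, 0.0643333, 0.077 μs; sum = 0.269 μs.
End-to-end = 60.3 μs.

60.3 μs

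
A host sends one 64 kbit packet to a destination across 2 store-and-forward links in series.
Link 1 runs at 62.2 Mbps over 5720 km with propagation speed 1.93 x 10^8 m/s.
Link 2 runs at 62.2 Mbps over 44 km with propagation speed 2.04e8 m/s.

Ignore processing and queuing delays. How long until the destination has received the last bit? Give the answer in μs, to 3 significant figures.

L = 64000 bits.
Transmission delay per hop = L/R = 64000/62200000 = 1028.94 μs; 2 hops → 2057.88 μs.
Propagation delays (d/s per hop): 29637.3, 215.686 μs; sum = 29853 μs.
End-to-end = 31900 μs.

31900 μs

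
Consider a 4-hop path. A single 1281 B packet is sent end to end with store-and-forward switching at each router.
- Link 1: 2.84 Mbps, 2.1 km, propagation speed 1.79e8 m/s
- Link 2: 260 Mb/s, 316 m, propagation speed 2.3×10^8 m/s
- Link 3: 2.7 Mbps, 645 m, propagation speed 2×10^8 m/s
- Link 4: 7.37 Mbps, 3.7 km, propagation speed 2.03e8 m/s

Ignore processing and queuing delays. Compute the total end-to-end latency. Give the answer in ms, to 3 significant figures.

8.87 ms

L = 1281 × 8 = 10248 bits.
Transmission delays (L/R per hop): 3.60845, 0.0394154, 3.79556, 1.3905 ms; sum = 8.83392 ms.
Propagation delays (d/s per hop): 0.0117318, 0.00137391, 0.003225, 0.0182266 ms; sum = 0.0345574 ms.
End-to-end = 8.87 ms.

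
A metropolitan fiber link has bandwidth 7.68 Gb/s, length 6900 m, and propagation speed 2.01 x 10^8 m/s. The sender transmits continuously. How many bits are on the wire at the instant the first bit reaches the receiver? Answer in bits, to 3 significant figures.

Propagation delay = 6900 / 2.01e+08 = 3.43284e-05 s.
BDP = R × t_prop = 7680000000 × 3.43284e-05 = 263642 bits.

264000 bits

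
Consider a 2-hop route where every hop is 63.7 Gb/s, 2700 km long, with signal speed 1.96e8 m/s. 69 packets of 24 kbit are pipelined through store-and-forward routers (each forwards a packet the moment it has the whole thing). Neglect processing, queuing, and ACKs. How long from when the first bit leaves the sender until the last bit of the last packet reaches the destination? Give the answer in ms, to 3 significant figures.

27.6 ms

Per-hop transmission t_tx = L/R = 24000/63700000000 = 0.000376766 ms.
Per-hop propagation t_prop = 2700000/196000000 = 13.7755 ms.
Pipeline fill: first packet needs 2·t_tx to clear all hops; remaining 68 packets each add one t_tx.
Total = (2+69-1)·t_tx + 2·t_prop = 70·0.000376766 + 2·13.7755 = 27.6 ms.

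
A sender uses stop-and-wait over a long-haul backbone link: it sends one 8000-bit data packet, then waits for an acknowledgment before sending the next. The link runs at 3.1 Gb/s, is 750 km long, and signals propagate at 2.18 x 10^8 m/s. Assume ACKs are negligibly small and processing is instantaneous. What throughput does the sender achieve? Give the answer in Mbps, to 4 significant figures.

t_tx = L/R = 8000/3100000000 = 2.58065e-06 s.
t_prop = 750000/2.18e+08 = 0.00344037 s; RTT = 0.00688073 s.
Cycle = t_tx + RTT = 0.00688331 s.
Throughput = L / cycle = 8000 / 0.00688331 = 1.162 Mbps.

1.162 Mbps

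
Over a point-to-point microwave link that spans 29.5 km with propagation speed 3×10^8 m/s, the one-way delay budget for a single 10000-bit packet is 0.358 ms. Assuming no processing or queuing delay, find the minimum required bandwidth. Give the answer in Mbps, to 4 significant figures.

38.51 Mbps

Propagation delay = 29500 / 300000000 = 0.0983333 ms.
Transmission budget = 0.358 − 0.0983333 = 0.259667 ms.
R ≥ L / t_tx = 10000 bits / 0.000259667 s = 38.51 Mbps.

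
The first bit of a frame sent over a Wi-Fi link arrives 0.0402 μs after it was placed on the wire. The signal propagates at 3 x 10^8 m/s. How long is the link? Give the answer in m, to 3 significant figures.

12.1 m

d = s × t_prop = 300000000 × 4.02e-08 = 12.1 m.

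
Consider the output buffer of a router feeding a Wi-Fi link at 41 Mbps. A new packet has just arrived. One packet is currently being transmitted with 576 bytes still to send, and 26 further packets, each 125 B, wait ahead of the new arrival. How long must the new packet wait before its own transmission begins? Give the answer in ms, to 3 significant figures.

Each queued packet: L/R = 1000/41000000 = 0.0243902 ms.
26 queued → 0.634146 ms.
Plus remaining 4608 bits of current packet: 0.11239 ms.
Queuing delay = 0.747 ms.

0.747 ms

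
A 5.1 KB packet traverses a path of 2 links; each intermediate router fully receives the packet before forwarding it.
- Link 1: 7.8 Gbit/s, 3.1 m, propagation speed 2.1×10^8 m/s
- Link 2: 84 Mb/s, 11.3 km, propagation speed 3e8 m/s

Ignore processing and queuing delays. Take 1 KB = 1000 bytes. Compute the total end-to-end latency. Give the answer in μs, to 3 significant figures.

L = 40800 bits.
Transmission delays (L/R per hop): 5.23077, 485.714 μs; sum = 490.945 μs.
Propagation delays (d/s per hop): 0.0147619, 37.6667 μs; sum = 37.6814 μs.
End-to-end = 529 μs.

529 μs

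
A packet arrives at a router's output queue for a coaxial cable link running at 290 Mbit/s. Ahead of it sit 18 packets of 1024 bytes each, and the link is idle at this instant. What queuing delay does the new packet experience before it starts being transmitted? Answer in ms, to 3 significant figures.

Each queued packet: L/R = 8192/290000000 = 0.0282483 ms.
18 queued → 0.508469 ms.
Queuing delay = 0.508 ms.

0.508 ms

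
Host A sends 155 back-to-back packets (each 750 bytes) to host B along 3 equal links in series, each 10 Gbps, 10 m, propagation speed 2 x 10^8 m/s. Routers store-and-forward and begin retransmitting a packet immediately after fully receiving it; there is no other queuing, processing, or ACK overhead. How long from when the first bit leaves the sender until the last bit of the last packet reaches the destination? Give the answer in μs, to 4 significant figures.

Per-hop transmission t_tx = L/R = 6000/10000000000 = 0.6 μs.
Per-hop propagation t_prop = 10/200000000 = 0.05 μs.
Pipeline fill: first packet needs 3·t_tx to clear all hops; remaining 154 packets each add one t_tx.
Total = (3+155-1)·t_tx + 3·t_prop = 157·0.6 + 3·0.05 = 94.35 μs.

94.35 μs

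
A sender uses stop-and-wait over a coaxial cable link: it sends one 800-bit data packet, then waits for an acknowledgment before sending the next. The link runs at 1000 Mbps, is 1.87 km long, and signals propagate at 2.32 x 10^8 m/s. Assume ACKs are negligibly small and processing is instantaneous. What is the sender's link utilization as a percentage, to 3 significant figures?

t_tx = L/R = 800/1000000000 = 8e-07 s.
t_prop = 1870/2.32e+08 = 8.06034e-06 s; RTT = 1.61207e-05 s.
Cycle = t_tx + RTT = 1.69207e-05 s.
Utilization = t_tx / cycle = 8e-07/1.69207e-05 = 4.73 %.

4.73 %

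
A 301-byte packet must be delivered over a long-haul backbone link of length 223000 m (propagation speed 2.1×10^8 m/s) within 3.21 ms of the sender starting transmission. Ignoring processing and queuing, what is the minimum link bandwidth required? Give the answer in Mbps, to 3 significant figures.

L = 2408 bits.
Propagation delay = 223000 / 210000000 = 1.0619 ms.
Transmission budget = 3.21 − 1.0619 = 2.1481 ms.
R ≥ L / t_tx = 2408 bits / 0.0021481 s = 1.12 Mbps.

1.12 Mbps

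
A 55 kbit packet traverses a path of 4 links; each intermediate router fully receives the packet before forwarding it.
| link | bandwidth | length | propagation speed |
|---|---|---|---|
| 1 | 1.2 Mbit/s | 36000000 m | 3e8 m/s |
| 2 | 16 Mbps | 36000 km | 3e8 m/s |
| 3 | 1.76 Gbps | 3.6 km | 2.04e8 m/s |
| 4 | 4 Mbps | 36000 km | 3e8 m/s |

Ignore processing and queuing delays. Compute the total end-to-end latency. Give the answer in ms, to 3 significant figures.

423 ms

L = 55000 bits.
Transmission delays (L/R per hop): 45.8333, 3.4375, 0.03125, 13.75 ms; sum = 63.0521 ms.
Propagation delays (d/s per hop): 120, 120, 0.0176471, 120 ms; sum = 360.018 ms.
End-to-end = 423 ms.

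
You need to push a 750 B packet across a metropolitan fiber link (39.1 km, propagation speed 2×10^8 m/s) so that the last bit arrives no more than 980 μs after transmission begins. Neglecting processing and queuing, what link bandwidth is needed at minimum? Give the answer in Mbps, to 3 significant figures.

L = 6000 bits.
Propagation delay = 39100 / 200000000 = 195.5 μs.
Transmission budget = 980 − 195.5 = 784.5 μs.
R ≥ L / t_tx = 6000 bits / 0.0007845 s = 7.65 Mbps.

7.65 Mbps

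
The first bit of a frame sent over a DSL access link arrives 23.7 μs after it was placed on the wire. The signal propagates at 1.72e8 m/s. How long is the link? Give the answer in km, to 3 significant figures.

d = s × t_prop = 172000000 × 2.37e-05 = 4.08 km.

4.08 km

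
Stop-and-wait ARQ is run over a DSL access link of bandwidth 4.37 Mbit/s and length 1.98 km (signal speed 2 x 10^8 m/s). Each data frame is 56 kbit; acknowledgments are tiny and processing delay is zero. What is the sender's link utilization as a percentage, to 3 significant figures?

t_tx = L/R = 56000/4370000 = 0.0128146 s.
t_prop = 1980/200000000 = 9.9e-06 s; RTT = 1.98e-05 s.
Cycle = t_tx + RTT = 0.0128344 s.
Utilization = t_tx / cycle = 0.0128146/0.0128344 = 99.8 %.

99.8 %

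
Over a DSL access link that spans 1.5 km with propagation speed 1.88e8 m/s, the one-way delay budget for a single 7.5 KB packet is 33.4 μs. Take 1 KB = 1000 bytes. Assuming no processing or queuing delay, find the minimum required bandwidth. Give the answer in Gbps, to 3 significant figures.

2.36 Gbps

L = 60000 bits.
Propagation delay = 1500 / 188000000 = 7.97872 μs.
Transmission budget = 33.4 − 7.97872 = 25.4213 μs.
R ≥ L / t_tx = 60000 bits / 2.54213e-05 s = 2.36 Gbps.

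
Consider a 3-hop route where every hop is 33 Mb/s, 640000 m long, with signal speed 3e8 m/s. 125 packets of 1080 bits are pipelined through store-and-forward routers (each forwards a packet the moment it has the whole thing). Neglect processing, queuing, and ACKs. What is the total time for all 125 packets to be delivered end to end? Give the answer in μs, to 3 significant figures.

10600 μs

Per-hop transmission t_tx = L/R = 1080/33000000 = 32.7273 μs.
Per-hop propagation t_prop = 640000/300000000 = 2133.33 μs.
Pipeline fill: first packet needs 3·t_tx to clear all hops; remaining 124 packets each add one t_tx.
Total = (3+125-1)·t_tx + 3·t_prop = 127·32.7273 + 3·2133.33 = 10600 μs.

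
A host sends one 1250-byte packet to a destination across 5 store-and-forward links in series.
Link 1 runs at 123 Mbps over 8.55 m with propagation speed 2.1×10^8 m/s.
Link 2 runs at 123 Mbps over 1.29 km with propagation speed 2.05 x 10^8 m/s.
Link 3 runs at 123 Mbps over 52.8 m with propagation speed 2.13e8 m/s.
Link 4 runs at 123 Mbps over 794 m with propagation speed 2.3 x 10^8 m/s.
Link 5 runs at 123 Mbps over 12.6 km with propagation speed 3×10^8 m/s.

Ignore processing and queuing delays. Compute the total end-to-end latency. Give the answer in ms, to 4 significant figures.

L = 1250 × 8 = 10000 bits.
Transmission delay per hop = L/R = 10000/123000000 = 0.0813008 ms; 5 hops → 0.406504 ms.
Propagation delays (d/s per hop): 4.07143e-05, 0.00629268, 0.000247887, 0.00345217, 0.042 ms; sum = 0.0520335 ms.
End-to-end = 0.4585 ms.

0.4585 ms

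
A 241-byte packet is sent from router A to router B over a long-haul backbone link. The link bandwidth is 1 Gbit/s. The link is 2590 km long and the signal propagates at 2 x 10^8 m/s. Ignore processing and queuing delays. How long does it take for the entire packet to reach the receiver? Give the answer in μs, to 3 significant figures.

L = 241 × 8 = 1928 bits.
Transmission delay = L/R = 1928 / 1000000000 = 1.928 μs.
Propagation delay = d/s = 2590000 m / 200000000 m/s = 12950 μs.
Total = 13000 μs.

13000 μs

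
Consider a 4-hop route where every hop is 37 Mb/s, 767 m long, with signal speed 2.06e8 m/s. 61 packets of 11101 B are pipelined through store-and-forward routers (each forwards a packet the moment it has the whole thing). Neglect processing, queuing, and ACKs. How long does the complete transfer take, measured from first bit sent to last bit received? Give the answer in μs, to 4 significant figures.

153600 μs

Per-hop transmission t_tx = L/R = 88808/37000000 = 2400.22 μs.
Per-hop propagation t_prop = 767/206000000 = 3.7233 μs.
Pipeline fill: first packet needs 4·t_tx to clear all hops; remaining 60 packets each add one t_tx.
Total = (4+61-1)·t_tx + 4·t_prop = 64·2400.22 + 4·3.7233 = 153600 μs.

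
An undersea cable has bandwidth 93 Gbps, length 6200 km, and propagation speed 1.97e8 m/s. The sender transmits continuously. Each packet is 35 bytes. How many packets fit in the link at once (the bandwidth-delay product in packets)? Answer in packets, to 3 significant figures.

Propagation delay = 6200000 / 197000000 = 0.0314721 s.
BDP = R × t_prop = 93000000000 × 0.0314721 = 2926900000 bits.
In packets of 280 bits: 10500000 packets.

10500000 packets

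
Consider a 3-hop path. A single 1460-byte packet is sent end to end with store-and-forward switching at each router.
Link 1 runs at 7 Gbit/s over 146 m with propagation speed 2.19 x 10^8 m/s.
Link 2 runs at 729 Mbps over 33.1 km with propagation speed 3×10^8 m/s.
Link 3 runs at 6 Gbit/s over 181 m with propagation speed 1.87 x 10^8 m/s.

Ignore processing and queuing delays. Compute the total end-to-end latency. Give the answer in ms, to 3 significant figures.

0.132 ms

L = 1460 × 8 = 11680 bits.
Transmission delays (L/R per hop): 0.00166857, 0.0160219, 0.00194667 ms; sum = 0.0196372 ms.
Propagation delays (d/s per hop): 0.000666667, 0.110333, 0.000967914 ms; sum = 0.111968 ms.
End-to-end = 0.132 ms.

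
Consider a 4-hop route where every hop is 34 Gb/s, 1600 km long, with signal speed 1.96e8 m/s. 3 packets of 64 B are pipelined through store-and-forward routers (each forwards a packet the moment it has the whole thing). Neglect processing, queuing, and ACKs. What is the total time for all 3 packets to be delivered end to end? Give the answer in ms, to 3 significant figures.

Per-hop transmission t_tx = L/R = 512/34000000000 = 1.50588e-05 ms.
Per-hop propagation t_prop = 1600000/196000000 = 8.16327 ms.
Pipeline fill: first packet needs 4·t_tx to clear all hops; remaining 2 packets each add one t_tx.
Total = (4+3-1)·t_tx + 4·t_prop = 6·1.50588e-05 + 4·8.16327 = 32.7 ms.

32.7 ms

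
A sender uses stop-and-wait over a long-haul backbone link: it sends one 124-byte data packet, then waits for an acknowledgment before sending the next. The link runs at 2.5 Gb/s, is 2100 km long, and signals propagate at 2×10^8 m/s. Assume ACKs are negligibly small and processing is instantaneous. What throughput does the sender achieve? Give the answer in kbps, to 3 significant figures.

47.2 kbps

t_tx = L/R = 992/2500000000 = 3.968e-07 s.
t_prop = 2100000/200000000 = 0.0105 s; RTT = 0.021 s.
Cycle = t_tx + RTT = 0.0210004 s.
Throughput = L / cycle = 992 / 0.0210004 = 47.2 kbps.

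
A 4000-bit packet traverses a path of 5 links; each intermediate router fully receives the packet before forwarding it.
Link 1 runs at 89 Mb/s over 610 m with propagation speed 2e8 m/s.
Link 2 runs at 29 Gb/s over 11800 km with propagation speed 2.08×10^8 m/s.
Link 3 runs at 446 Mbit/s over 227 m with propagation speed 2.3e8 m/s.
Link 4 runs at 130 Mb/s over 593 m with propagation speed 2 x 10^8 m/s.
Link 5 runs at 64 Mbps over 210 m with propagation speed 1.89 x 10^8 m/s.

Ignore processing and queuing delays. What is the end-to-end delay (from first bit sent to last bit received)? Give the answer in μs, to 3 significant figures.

Transmission delays (L/R per hop): 44.9438, 0.137931, 8.96861, 30.7692, 62.5 μs; sum = 147.32 μs.
Propagation delays (d/s per hop): 3.05, 56730.8, 0.986957, 2.965, 1.11111 μs; sum = 56738.9 μs.
End-to-end = 56900 μs.

56900 μs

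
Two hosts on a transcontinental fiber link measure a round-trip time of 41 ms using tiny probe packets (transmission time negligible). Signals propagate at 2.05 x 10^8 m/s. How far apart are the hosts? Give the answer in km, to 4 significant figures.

One-way propagation = RTT/2 = 20.5 ms.
d = s × t = 2.05e+08 × 0.0205 = 4203 km.

4203 km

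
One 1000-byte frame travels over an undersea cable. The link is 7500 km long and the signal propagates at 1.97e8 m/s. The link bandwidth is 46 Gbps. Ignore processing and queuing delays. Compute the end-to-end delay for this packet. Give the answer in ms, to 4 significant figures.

38.07 ms

L = 1000 × 8 = 8000 bits.
Transmission delay = L/R = 8000 / 46000000000 = 0.000173913 ms.
Propagation delay = d/s = 7500000 m / 197000000 m/s = 38.0711 ms.
Total = 38.07 ms.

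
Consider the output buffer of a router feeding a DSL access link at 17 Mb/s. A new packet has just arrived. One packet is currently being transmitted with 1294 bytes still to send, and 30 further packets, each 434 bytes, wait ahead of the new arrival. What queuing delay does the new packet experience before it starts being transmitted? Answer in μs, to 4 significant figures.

6736 μs

Each queued packet: L/R = 3472/17000000 = 204.235 μs.
30 queued → 6127.06 μs.
Plus remaining 10352 bits of current packet: 608.941 μs.
Queuing delay = 6736 μs.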